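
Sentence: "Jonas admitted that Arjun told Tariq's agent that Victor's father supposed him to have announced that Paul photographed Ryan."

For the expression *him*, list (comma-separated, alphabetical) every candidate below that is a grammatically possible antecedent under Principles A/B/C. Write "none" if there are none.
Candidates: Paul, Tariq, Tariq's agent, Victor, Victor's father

Tariq, Tariq's agent, Victor

*him* is a pronoun; Principle B requires it to be free in its binding domain — the clause headed by 'supposed'.
— Paul: subject of the clause headed by 'photographed'; is c-commanded by the pronoun; coreference would bind this R-expression — blocked (Principle C).
— Tariq: possessor inside the object DP of the clause headed by 'told'; does not c-command the pronoun — Principle B does not apply; allowed.
— Tariq's agent: object of the clause headed by 'told'; c-commands the pronoun but lies outside its binding domain — allowed.
— Victor: possessor inside the subject DP of the clause headed by 'supposed'; does not c-command the pronoun — Principle B does not apply; allowed.
— Victor's father: subject of the clause headed by 'supposed'; c-commands the pronoun within its binding domain — blocked (Principle B).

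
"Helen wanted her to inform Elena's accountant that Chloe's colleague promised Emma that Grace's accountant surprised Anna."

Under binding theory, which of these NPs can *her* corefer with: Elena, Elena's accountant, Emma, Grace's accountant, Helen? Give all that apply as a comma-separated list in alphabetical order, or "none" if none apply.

*her* is a pronoun; Principle B requires it to be free in its binding domain — the matrix clause.
— Elena: possessor inside the object DP of the clause headed by 'inform'; is c-commanded by the pronoun; coreference would bind this R-expression — blocked (Principle C).
— Elena's accountant: object of the clause headed by 'inform'; is c-commanded by the pronoun; coreference would bind this R-expression — blocked (Principle C).
— Emma: object of the clause headed by 'promised'; is c-commanded by the pronoun; coreference would bind this R-expression — blocked (Principle C).
— Grace's accountant: subject of the clause headed by 'surprised'; is c-commanded by the pronoun; coreference would bind this R-expression — blocked (Principle C).
— Helen: subject of the matrix clause; c-commands the pronoun within its binding domain — blocked (Principle B).

none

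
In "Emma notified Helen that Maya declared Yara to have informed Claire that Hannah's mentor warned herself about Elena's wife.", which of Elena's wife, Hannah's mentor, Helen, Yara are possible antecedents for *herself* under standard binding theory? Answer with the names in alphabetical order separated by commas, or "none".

*herself* is a reflexive; Principle A requires it to be bound within its binding domain — the clause headed by 'warned'.
— Elena's wife: second object of the clause headed by 'warned'; does not c-command the reflexive — cannot bind it (Principle A).
— Hannah's mentor: subject of the clause headed by 'warned'; c-commands the reflexive within its binding domain — allowed (Principle A).
— Helen: object of the matrix clause; c-commands the reflexive but lies outside its binding domain — cannot bind it (Principle A).
— Yara: subject of the clause headed by 'informed'; c-commands the reflexive but lies outside its binding domain — cannot bind it (Principle A).

Hannah's mentor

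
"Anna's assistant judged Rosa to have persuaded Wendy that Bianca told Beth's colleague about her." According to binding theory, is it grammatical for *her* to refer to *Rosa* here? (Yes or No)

Yes

*Rosa* is an R-expression; Principle C requires it to be free (not bound by any c-commanding expression).
— her: second object of the clause headed by 'told'; the pronoun does not c-command the R-expression — coreference allowed.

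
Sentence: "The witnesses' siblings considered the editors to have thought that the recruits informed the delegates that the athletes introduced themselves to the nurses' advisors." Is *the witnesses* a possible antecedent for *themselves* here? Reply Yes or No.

No

*themselves* is a reflexive; Principle A requires it to be bound within its binding domain — the clause headed by 'introduced'.
— the witnesses: possessor inside the subject DP of the matrix clause; does not c-command the reflexive — cannot bind it (Principle A).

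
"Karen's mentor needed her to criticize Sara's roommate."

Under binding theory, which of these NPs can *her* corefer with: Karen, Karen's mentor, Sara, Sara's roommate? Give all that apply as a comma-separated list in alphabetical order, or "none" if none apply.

*her* is a pronoun; Principle B requires it to be free in its binding domain — the matrix clause.
— Karen: possessor inside the subject DP of the matrix clause; does not c-command the pronoun — Principle B does not apply; allowed.
— Karen's mentor: subject of the matrix clause; c-commands the pronoun within its binding domain — blocked (Principle B).
— Sara: possessor inside the object DP of the clause headed by 'criticize'; is c-commanded by the pronoun; coreference would bind this R-expression — blocked (Principle C).
— Sara's roommate: object of the clause headed by 'criticize'; is c-commanded by the pronoun; coreference would bind this R-expression — blocked (Principle C).

Karen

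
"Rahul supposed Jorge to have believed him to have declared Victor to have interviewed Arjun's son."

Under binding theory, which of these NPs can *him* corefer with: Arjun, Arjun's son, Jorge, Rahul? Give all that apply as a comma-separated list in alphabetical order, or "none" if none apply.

Rahul

*him* is a pronoun; Principle B requires it to be free in its binding domain — the clause headed by 'believed'.
— Arjun: possessor inside the object DP of the clause headed by 'interviewed'; is c-commanded by the pronoun; coreference would bind this R-expression — blocked (Principle C).
— Arjun's son: object of the clause headed by 'interviewed'; is c-commanded by the pronoun; coreference would bind this R-expression — blocked (Principle C).
— Jorge: subject of the clause headed by 'believed'; c-commands the pronoun within its binding domain — blocked (Principle B).
— Rahul: subject of the matrix clause; c-commands the pronoun but lies outside its binding domain — allowed.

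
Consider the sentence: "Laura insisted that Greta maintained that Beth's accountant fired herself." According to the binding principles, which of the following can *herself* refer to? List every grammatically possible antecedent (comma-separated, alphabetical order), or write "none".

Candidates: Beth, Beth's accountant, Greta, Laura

Beth's accountant

*herself* is a reflexive; Principle A requires it to be bound within its binding domain — the clause headed by 'fired'.
— Beth: possessor inside the subject DP of the clause headed by 'fired'; does not c-command the reflexive — cannot bind it (Principle A).
— Beth's accountant: subject of the clause headed by 'fired'; c-commands the reflexive within its binding domain — allowed (Principle A).
— Greta: subject of the clause headed by 'maintained'; c-commands the reflexive but lies outside its binding domain — cannot bind it (Principle A).
— Laura: subject of the matrix clause; c-commands the reflexive but lies outside its binding domain — cannot bind it (Principle A).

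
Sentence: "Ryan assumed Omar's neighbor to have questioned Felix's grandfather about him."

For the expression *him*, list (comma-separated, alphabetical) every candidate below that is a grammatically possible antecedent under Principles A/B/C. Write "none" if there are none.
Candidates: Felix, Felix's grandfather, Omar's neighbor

*him* is a pronoun; Principle B requires it to be free in its binding domain — the clause headed by 'questioned'.
— Felix: possessor inside the object DP of the clause headed by 'questioned'; does not c-command the pronoun — Principle B does not apply; allowed.
— Felix's grandfather: object of the clause headed by 'questioned'; c-commands the pronoun within its binding domain — blocked (Principle B).
— Omar's neighbor: subject of the clause headed by 'questioned'; c-commands the pronoun within its binding domain — blocked (Principle B).

Felix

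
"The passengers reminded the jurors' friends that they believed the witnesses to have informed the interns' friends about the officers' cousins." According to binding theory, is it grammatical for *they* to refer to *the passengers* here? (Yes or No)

*the passengers* is an R-expression; Principle C requires it to be free (not bound by any c-commanding expression).
— they: subject of the clause headed by 'believed'; the pronoun does not c-command the R-expression — coreference allowed.

Yes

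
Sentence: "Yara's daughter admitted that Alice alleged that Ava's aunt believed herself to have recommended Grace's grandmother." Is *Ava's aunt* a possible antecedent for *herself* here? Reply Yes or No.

Yes

*herself* is a reflexive; Principle A requires it to be bound within its binding domain — the clause headed by 'believed'.
— Ava's aunt: subject of the clause headed by 'believed'; c-commands the reflexive within its binding domain — allowed (Principle A).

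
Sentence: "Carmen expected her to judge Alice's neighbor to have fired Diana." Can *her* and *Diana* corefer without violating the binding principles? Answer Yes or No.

No

*Diana* is an R-expression; Principle C requires it to be free (not bound by any c-commanding expression).
— her: subject of the clause headed by 'judge'; the pronoun c-commands the R-expression — coreference blocked (Principle C).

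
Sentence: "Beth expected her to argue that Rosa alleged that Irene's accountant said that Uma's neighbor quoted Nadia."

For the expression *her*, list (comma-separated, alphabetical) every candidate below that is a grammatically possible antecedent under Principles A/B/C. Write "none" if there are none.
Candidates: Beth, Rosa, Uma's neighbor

*her* is a pronoun; Principle B requires it to be free in its binding domain — the matrix clause.
— Beth: subject of the matrix clause; c-commands the pronoun within its binding domain — blocked (Principle B).
— Rosa: subject of the clause headed by 'alleged'; is c-commanded by the pronoun; coreference would bind this R-expression — blocked (Principle C).
— Uma's neighbor: subject of the clause headed by 'quoted'; is c-commanded by the pronoun; coreference would bind this R-expression — blocked (Principle C).

none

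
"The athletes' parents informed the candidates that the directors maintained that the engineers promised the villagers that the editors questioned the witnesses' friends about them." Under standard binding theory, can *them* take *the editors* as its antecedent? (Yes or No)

*them* is a pronoun; Principle B requires it to be free in its binding domain — the clause headed by 'questioned'.
— the editors: subject of the clause headed by 'questioned'; c-commands the pronoun within its binding domain — blocked (Principle B).

No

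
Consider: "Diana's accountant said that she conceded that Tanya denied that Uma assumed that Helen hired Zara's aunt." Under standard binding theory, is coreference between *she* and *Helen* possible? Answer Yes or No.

No

*Helen* is an R-expression; Principle C requires it to be free (not bound by any c-commanding expression).
— she: subject of the clause headed by 'conceded'; the pronoun c-commands the R-expression — coreference blocked (Principle C).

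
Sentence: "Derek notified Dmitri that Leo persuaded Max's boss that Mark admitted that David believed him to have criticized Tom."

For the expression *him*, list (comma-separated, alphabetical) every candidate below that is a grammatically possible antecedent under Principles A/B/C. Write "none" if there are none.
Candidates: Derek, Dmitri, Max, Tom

*him* is a pronoun; Principle B requires it to be free in its binding domain — the clause headed by 'believed'.
— Derek: subject of the matrix clause; c-commands the pronoun but lies outside its binding domain — allowed.
— Dmitri: object of the matrix clause; c-commands the pronoun but lies outside its binding domain — allowed.
— Max: possessor inside the object DP of the clause headed by 'persuaded'; does not c-command the pronoun — Principle B does not apply; allowed.
— Tom: object of the clause headed by 'criticized'; is c-commanded by the pronoun; coreference would bind this R-expression — blocked (Principle C).

Derek, Dmitri, Max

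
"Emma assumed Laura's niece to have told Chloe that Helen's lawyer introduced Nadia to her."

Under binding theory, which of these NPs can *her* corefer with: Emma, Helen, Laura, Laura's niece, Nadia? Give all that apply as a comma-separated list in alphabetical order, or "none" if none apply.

*her* is a pronoun; Principle B requires it to be free in its binding domain — the clause headed by 'introduced'.
— Emma: subject of the matrix clause; c-commands the pronoun but lies outside its binding domain — allowed.
— Helen: possessor inside the subject DP of the clause headed by 'introduced'; does not c-command the pronoun — Principle B does not apply; allowed.
— Laura: possessor inside the subject DP of the clause headed by 'told'; does not c-command the pronoun — Principle B does not apply; allowed.
— Laura's niece: subject of the clause headed by 'told'; c-commands the pronoun but lies outside its binding domain — allowed.
— Nadia: object of the clause headed by 'introduced'; c-commands the pronoun within its binding domain — blocked (Principle B).

Emma, Helen, Laura, Laura's niece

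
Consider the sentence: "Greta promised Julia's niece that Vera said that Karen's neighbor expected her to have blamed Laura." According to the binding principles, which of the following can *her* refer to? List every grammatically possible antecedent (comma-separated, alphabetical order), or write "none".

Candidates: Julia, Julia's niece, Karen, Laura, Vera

*her* is a pronoun; Principle B requires it to be free in its binding domain — the clause headed by 'expected'.
— Julia: possessor inside the object DP of the matrix clause; does not c-command the pronoun — Principle B does not apply; allowed.
— Julia's niece: object of the matrix clause; c-commands the pronoun but lies outside its binding domain — allowed.
— Karen: possessor inside the subject DP of the clause headed by 'expected'; does not c-command the pronoun — Principle B does not apply; allowed.
— Laura: object of the clause headed by 'blamed'; is c-commanded by the pronoun; coreference would bind this R-expression — blocked (Principle C).
— Vera: subject of the clause headed by 'said'; c-commands the pronoun but lies outside its binding domain — allowed.

Julia, Julia's niece, Karen, Vera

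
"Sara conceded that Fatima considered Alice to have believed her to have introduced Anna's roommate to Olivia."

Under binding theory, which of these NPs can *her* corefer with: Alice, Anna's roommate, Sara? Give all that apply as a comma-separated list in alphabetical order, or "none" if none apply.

Sara

*her* is a pronoun; Principle B requires it to be free in its binding domain — the clause headed by 'believed'.
— Alice: subject of the clause headed by 'believed'; c-commands the pronoun within its binding domain — blocked (Principle B).
— Anna's roommate: object of the clause headed by 'introduced'; is c-commanded by the pronoun; coreference would bind this R-expression — blocked (Principle C).
— Sara: subject of the matrix clause; c-commands the pronoun but lies outside its binding domain — allowed.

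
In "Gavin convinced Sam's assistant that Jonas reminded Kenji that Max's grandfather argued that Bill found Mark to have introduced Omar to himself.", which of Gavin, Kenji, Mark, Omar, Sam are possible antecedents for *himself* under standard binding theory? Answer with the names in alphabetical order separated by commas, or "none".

Mark, Omar

*himself* is a reflexive; Principle A requires it to be bound within its binding domain — the clause headed by 'introduced'.
— Gavin: subject of the matrix clause; c-commands the reflexive but lies outside its binding domain — cannot bind it (Principle A).
— Kenji: object of the clause headed by 'reminded'; c-commands the reflexive but lies outside its binding domain — cannot bind it (Principle A).
— Mark: subject of the clause headed by 'introduced'; c-commands the reflexive within its binding domain — allowed (Principle A).
— Omar: object of the clause headed by 'introduced'; c-commands the reflexive within its binding domain — allowed (Principle A).
— Sam: possessor inside the object DP of the matrix clause; does not c-command the reflexive — cannot bind it (Principle A).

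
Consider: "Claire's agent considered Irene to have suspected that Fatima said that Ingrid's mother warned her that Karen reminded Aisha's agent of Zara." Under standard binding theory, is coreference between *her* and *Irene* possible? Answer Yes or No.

*Irene* is an R-expression; Principle C requires it to be free (not bound by any c-commanding expression).
— her: object of the clause headed by 'warned'; the pronoun does not c-command the R-expression — coreference allowed.

Yes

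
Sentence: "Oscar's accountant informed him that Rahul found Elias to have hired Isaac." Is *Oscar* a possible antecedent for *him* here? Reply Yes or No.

*him* is a pronoun; Principle B requires it to be free in its binding domain — the matrix clause.
— Oscar: possessor inside the subject DP of the matrix clause; does not c-command the pronoun — Principle B does not apply; allowed.

Yes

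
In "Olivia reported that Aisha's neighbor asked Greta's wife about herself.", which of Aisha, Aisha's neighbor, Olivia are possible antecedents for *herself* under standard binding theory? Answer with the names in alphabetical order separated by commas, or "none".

Aisha's neighbor

*herself* is a reflexive; Principle A requires it to be bound within its binding domain — the clause headed by 'asked'.
— Aisha: possessor inside the subject DP of the clause headed by 'asked'; does not c-command the reflexive — cannot bind it (Principle A).
— Aisha's neighbor: subject of the clause headed by 'asked'; c-commands the reflexive within its binding domain — allowed (Principle A).
— Olivia: subject of the matrix clause; c-commands the reflexive but lies outside its binding domain — cannot bind it (Principle A).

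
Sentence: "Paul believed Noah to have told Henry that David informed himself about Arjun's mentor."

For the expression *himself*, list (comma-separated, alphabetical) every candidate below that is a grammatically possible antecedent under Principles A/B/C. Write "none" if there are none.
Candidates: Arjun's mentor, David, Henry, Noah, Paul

David

*himself* is a reflexive; Principle A requires it to be bound within its binding domain — the clause headed by 'informed'.
— Arjun's mentor: second object of the clause headed by 'informed'; does not c-command the reflexive — cannot bind it (Principle A).
— David: subject of the clause headed by 'informed'; c-commands the reflexive within its binding domain — allowed (Principle A).
— Henry: object of the clause headed by 'told'; c-commands the reflexive but lies outside its binding domain — cannot bind it (Principle A).
— Noah: subject of the clause headed by 'told'; c-commands the reflexive but lies outside its binding domain — cannot bind it (Principle A).
— Paul: subject of the matrix clause; c-commands the reflexive but lies outside its binding domain — cannot bind it (Principle A).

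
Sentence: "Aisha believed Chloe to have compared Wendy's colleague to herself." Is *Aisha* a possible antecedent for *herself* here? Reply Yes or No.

No

*herself* is a reflexive; Principle A requires it to be bound within its binding domain — the clause headed by 'compared'.
— Aisha: subject of the matrix clause; c-commands the reflexive but lies outside its binding domain — cannot bind it (Principle A).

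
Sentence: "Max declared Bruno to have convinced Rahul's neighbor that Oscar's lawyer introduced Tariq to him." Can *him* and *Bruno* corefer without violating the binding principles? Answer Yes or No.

*Bruno* is an R-expression; Principle C requires it to be free (not bound by any c-commanding expression).
— him: second object of the clause headed by 'introduced'; the pronoun does not c-command the R-expression — coreference allowed.

Yes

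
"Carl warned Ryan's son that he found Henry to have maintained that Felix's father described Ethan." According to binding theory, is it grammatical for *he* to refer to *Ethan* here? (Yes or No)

No

*Ethan* is an R-expression; Principle C requires it to be free (not bound by any c-commanding expression).
— he: subject of the clause headed by 'found'; the pronoun c-commands the R-expression — coreference blocked (Principle C).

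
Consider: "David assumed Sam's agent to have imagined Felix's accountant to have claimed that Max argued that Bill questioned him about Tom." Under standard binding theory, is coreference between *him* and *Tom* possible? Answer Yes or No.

*Tom* is an R-expression; Principle C requires it to be free (not bound by any c-commanding expression).
— him: object of the clause headed by 'questioned'; the pronoun c-commands the R-expression — coreference blocked (Principle C).

No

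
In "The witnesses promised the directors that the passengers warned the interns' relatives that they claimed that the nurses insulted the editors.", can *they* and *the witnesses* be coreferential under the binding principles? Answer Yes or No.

Yes

*the witnesses* is an R-expression; Principle C requires it to be free (not bound by any c-commanding expression).
— they: subject of the clause headed by 'claimed'; the pronoun does not c-command the R-expression — coreference allowed.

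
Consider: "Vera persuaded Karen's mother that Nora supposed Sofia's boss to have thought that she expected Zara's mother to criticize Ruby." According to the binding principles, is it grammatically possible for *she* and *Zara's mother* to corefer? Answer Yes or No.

No

*she* is a pronoun; Principle B requires it to be free in its binding domain — the clause headed by 'expected'.
— Zara's mother: subject of the clause headed by 'criticize'; is c-commanded by the pronoun; coreference would bind this R-expression — blocked (Principle C).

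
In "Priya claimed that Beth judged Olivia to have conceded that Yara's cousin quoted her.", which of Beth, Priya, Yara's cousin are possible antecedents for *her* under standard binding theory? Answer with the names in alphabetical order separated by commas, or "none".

*her* is a pronoun; Principle B requires it to be free in its binding domain — the clause headed by 'quoted'.
— Beth: subject of the clause headed by 'judged'; c-commands the pronoun but lies outside its binding domain — allowed.
— Priya: subject of the matrix clause; c-commands the pronoun but lies outside its binding domain — allowed.
— Yara's cousin: subject of the clause headed by 'quoted'; c-commands the pronoun within its binding domain — blocked (Principle B).

Beth, Priya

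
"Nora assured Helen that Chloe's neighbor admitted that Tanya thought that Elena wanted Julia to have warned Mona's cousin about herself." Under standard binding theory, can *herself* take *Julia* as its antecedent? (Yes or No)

Yes

*herself* is a reflexive; Principle A requires it to be bound within its binding domain — the clause headed by 'warned'.
— Julia: subject of the clause headed by 'warned'; c-commands the reflexive within its binding domain — allowed (Principle A).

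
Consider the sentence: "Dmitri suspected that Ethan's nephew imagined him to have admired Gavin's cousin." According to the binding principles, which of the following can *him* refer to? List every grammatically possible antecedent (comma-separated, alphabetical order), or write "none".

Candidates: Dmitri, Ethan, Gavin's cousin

Dmitri, Ethan

*him* is a pronoun; Principle B requires it to be free in its binding domain — the clause headed by 'imagined'.
— Dmitri: subject of the matrix clause; c-commands the pronoun but lies outside its binding domain — allowed.
— Ethan: possessor inside the subject DP of the clause headed by 'imagined'; does not c-command the pronoun — Principle B does not apply; allowed.
— Gavin's cousin: object of the clause headed by 'admired'; is c-commanded by the pronoun; coreference would bind this R-expression — blocked (Principle C).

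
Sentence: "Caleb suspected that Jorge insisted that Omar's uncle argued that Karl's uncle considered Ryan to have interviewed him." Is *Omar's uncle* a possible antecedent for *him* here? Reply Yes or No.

*him* is a pronoun; Principle B requires it to be free in its binding domain — the clause headed by 'interviewed'.
— Omar's uncle: subject of the clause headed by 'argued'; c-commands the pronoun but lies outside its binding domain — allowed.

Yes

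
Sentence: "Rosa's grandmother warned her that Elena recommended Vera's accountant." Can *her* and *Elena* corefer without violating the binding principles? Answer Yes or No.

No

*Elena* is an R-expression; Principle C requires it to be free (not bound by any c-commanding expression).
— her: object of the matrix clause; the pronoun c-commands the R-expression — coreference blocked (Principle C).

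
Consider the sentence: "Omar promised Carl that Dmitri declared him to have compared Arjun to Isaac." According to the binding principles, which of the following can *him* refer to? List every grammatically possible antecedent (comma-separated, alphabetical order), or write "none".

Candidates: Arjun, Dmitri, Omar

*him* is a pronoun; Principle B requires it to be free in its binding domain — the clause headed by 'declared'.
— Arjun: object of the clause headed by 'compared'; is c-commanded by the pronoun; coreference would bind this R-expression — blocked (Principle C).
— Dmitri: subject of the clause headed by 'declared'; c-commands the pronoun within its binding domain — blocked (Principle B).
— Omar: subject of the matrix clause; c-commands the pronoun but lies outside its binding domain — allowed.

Omar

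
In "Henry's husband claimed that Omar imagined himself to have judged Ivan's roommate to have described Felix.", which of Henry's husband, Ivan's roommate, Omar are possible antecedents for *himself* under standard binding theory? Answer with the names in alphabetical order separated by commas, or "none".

*himself* is a reflexive; Principle A requires it to be bound within its binding domain — the clause headed by 'imagined'.
— Henry's husband: subject of the matrix clause; c-commands the reflexive but lies outside its binding domain — cannot bind it (Principle A).
— Ivan's roommate: subject of the clause headed by 'described'; does not c-command the reflexive — cannot bind it (Principle A).
— Omar: subject of the clause headed by 'imagined'; c-commands the reflexive within its binding domain — allowed (Principle A).

Omar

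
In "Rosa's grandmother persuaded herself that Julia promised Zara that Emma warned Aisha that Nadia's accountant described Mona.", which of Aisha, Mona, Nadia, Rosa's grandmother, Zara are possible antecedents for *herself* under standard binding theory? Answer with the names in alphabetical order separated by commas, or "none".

Rosa's grandmother

*herself* is a reflexive; Principle A requires it to be bound within its binding domain — the matrix clause.
— Aisha: object of the clause headed by 'warned'; does not c-command the reflexive — cannot bind it (Principle A).
— Mona: object of the clause headed by 'described'; does not c-command the reflexive — cannot bind it (Principle A).
— Nadia: possessor inside the subject DP of the clause headed by 'described'; does not c-command the reflexive — cannot bind it (Principle A).
— Rosa's grandmother: subject of the matrix clause; c-commands the reflexive within its binding domain — allowed (Principle A).
— Zara: object of the clause headed by 'promised'; does not c-command the reflexive — cannot bind it (Principle A).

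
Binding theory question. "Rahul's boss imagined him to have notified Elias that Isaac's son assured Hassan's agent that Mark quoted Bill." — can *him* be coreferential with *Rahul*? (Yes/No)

Yes

*him* is a pronoun; Principle B requires it to be free in its binding domain — the matrix clause.
— Rahul: possessor inside the subject DP of the matrix clause; does not c-command the pronoun — Principle B does not apply; allowed.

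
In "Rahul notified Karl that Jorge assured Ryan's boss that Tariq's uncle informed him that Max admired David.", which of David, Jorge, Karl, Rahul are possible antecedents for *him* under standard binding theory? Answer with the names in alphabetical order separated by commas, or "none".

Jorge, Karl, Rahul

*him* is a pronoun; Principle B requires it to be free in its binding domain — the clause headed by 'informed'.
— David: object of the clause headed by 'admired'; is c-commanded by the pronoun; coreference would bind this R-expression — blocked (Principle C).
— Jorge: subject of the clause headed by 'assured'; c-commands the pronoun but lies outside its binding domain — allowed.
— Karl: object of the matrix clause; c-commands the pronoun but lies outside its binding domain — allowed.
— Rahul: subject of the matrix clause; c-commands the pronoun but lies outside its binding domain — allowed.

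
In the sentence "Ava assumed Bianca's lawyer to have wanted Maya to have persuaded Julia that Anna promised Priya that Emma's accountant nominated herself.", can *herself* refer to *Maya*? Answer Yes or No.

No

*herself* is a reflexive; Principle A requires it to be bound within its binding domain — the clause headed by 'nominated'.
— Maya: subject of the clause headed by 'persuaded'; c-commands the reflexive but lies outside its binding domain — cannot bind it (Principle A).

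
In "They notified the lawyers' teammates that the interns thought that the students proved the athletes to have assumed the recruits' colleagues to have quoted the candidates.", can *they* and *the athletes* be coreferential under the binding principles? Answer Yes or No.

No

*the athletes* is an R-expression; Principle C requires it to be free (not bound by any c-commanding expression).
— they: subject of the matrix clause; the pronoun c-commands the R-expression — coreference blocked (Principle C).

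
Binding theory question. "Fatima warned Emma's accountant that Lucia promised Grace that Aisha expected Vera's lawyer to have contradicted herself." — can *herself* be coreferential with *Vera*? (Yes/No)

*herself* is a reflexive; Principle A requires it to be bound within its binding domain — the clause headed by 'contradicted'.
— Vera: possessor inside the subject DP of the clause headed by 'contradicted'; does not c-command the reflexive — cannot bind it (Principle A).

No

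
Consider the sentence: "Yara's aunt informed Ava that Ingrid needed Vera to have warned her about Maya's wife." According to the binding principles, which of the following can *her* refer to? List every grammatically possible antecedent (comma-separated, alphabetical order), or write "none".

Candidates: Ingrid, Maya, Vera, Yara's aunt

*her* is a pronoun; Principle B requires it to be free in its binding domain — the clause headed by 'warned'.
— Ingrid: subject of the clause headed by 'needed'; c-commands the pronoun but lies outside its binding domain — allowed.
— Maya: possessor inside the second object DP of the clause headed by 'warned'; is c-commanded by the pronoun; coreference would bind this R-expression — blocked (Principle C).
— Vera: subject of the clause headed by 'warned'; c-commands the pronoun within its binding domain — blocked (Principle B).
— Yara's aunt: subject of the matrix clause; c-commands the pronoun but lies outside its binding domain — allowed.

Ingrid, Yara's aunt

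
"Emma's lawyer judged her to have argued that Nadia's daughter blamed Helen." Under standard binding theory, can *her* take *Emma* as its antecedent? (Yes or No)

*her* is a pronoun; Principle B requires it to be free in its binding domain — the matrix clause.
— Emma: possessor inside the subject DP of the matrix clause; does not c-command the pronoun — Principle B does not apply; allowed.

Yes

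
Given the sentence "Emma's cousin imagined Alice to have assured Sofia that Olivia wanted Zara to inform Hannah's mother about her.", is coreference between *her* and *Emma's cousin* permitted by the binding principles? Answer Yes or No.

*her* is a pronoun; Principle B requires it to be free in its binding domain — the clause headed by 'inform'.
— Emma's cousin: subject of the matrix clause; c-commands the pronoun but lies outside its binding domain — allowed.

Yes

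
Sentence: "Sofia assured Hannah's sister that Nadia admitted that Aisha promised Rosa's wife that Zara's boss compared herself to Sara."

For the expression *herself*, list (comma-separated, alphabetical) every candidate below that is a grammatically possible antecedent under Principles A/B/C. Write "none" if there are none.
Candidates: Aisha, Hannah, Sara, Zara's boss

Zara's boss

*herself* is a reflexive; Principle A requires it to be bound within its binding domain — the clause headed by 'compared'.
— Aisha: subject of the clause headed by 'promised'; c-commands the reflexive but lies outside its binding domain — cannot bind it (Principle A).
— Hannah: possessor inside the object DP of the matrix clause; does not c-command the reflexive — cannot bind it (Principle A).
— Sara: second object of the clause headed by 'compared'; does not c-command the reflexive — cannot bind it (Principle A).
— Zara's boss: subject of the clause headed by 'compared'; c-commands the reflexive within its binding domain — allowed (Principle A).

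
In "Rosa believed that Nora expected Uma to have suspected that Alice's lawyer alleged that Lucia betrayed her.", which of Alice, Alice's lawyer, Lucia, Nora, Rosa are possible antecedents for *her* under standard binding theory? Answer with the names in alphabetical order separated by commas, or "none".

*her* is a pronoun; Principle B requires it to be free in its binding domain — the clause headed by 'betrayed'.
— Alice: possessor inside the subject DP of the clause headed by 'alleged'; does not c-command the pronoun — Principle B does not apply; allowed.
— Alice's lawyer: subject of the clause headed by 'alleged'; c-commands the pronoun but lies outside its binding domain — allowed.
— Lucia: subject of the clause headed by 'betrayed'; c-commands the pronoun within its binding domain — blocked (Principle B).
— Nora: subject of the clause headed by 'expected'; c-commands the pronoun but lies outside its binding domain — allowed.
— Rosa: subject of the matrix clause; c-commands the pronoun but lies outside its binding domain — allowed.

Alice, Alice's lawyer, Nora, Rosa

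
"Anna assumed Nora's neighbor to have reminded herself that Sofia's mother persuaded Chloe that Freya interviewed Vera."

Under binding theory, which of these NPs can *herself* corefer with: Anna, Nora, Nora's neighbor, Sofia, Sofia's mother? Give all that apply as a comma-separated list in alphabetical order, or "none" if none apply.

*herself* is a reflexive; Principle A requires it to be bound within its binding domain — the clause headed by 'reminded'.
— Anna: subject of the matrix clause; c-commands the reflexive but lies outside its binding domain — cannot bind it (Principle A).
— Nora: possessor inside the subject DP of the clause headed by 'reminded'; does not c-command the reflexive — cannot bind it (Principle A).
— Nora's neighbor: subject of the clause headed by 'reminded'; c-commands the reflexive within its binding domain — allowed (Principle A).
— Sofia: possessor inside the subject DP of the clause headed by 'persuaded'; does not c-command the reflexive — cannot bind it (Principle A).
— Sofia's mother: subject of the clause headed by 'persuaded'; does not c-command the reflexive — cannot bind it (Principle A).

Nora's neighbor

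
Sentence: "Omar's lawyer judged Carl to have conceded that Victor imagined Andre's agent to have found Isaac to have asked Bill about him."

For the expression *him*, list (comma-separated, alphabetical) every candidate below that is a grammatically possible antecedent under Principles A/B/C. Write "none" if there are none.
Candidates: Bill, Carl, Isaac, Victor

Carl, Victor

*him* is a pronoun; Principle B requires it to be free in its binding domain — the clause headed by 'asked'.
— Bill: object of the clause headed by 'asked'; c-commands the pronoun within its binding domain — blocked (Principle B).
— Carl: subject of the clause headed by 'conceded'; c-commands the pronoun but lies outside its binding domain — allowed.
— Isaac: subject of the clause headed by 'asked'; c-commands the pronoun within its binding domain — blocked (Principle B).
— Victor: subject of the clause headed by 'imagined'; c-commands the pronoun but lies outside its binding domain — allowed.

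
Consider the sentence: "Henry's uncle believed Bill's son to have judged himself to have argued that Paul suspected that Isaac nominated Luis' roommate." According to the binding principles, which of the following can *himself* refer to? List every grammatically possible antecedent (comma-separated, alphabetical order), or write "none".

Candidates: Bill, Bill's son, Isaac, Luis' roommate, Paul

*himself* is a reflexive; Principle A requires it to be bound within its binding domain — the clause headed by 'judged'.
— Bill: possessor inside the subject DP of the clause headed by 'judged'; does not c-command the reflexive — cannot bind it (Principle A).
— Bill's son: subject of the clause headed by 'judged'; c-commands the reflexive within its binding domain — allowed (Principle A).
— Isaac: subject of the clause headed by 'nominated'; does not c-command the reflexive — cannot bind it (Principle A).
— Luis' roommate: object of the clause headed by 'nominated'; does not c-command the reflexive — cannot bind it (Principle A).
— Paul: subject of the clause headed by 'suspected'; does not c-command the reflexive — cannot bind it (Principle A).

Bill's son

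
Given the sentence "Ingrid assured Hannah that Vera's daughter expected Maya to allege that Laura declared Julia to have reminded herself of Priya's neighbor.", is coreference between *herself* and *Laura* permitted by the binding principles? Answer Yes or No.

*herself* is a reflexive; Principle A requires it to be bound within its binding domain — the clause headed by 'reminded'.
— Laura: subject of the clause headed by 'declared'; c-commands the reflexive but lies outside its binding domain — cannot bind it (Principle A).

No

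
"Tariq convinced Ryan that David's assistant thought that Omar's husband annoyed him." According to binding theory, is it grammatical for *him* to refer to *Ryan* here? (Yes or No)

Yes

*Ryan* is an R-expression; Principle C requires it to be free (not bound by any c-commanding expression).
— him: object of the clause headed by 'annoyed'; the pronoun does not c-command the R-expression — coreference allowed.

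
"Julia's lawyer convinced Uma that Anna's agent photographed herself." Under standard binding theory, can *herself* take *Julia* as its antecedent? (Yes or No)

No

*herself* is a reflexive; Principle A requires it to be bound within its binding domain — the clause headed by 'photographed'.
— Julia: possessor inside the subject DP of the matrix clause; does not c-command the reflexive — cannot bind it (Principle A).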